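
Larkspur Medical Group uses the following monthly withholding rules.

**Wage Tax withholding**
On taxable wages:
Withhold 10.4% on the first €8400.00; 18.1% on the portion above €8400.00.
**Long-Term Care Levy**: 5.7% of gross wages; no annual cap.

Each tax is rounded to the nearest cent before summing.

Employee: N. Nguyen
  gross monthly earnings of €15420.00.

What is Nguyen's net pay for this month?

€12396.84

Wage Tax: taxable = €15420.00
  €873.60 + 18.1% × (€15420.00 − €8400.00) = €873.60 + 18.1% × €7020.00 = €2144.22
Long-Term Care Levy: 5.7% × €15420.00 = €878.94
Total withheld: €2144.22 + €878.94 = €3023.16
Net pay: €15420.00 − €3023.16 = €12396.84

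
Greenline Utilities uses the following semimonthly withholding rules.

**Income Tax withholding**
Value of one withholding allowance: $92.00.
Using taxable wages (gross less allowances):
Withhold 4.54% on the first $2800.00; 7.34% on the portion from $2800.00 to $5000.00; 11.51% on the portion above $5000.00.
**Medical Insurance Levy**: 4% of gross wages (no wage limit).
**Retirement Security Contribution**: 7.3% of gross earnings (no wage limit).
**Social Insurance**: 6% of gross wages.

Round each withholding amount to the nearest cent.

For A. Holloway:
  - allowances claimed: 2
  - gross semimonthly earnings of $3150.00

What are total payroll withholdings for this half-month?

$684.25

Income Tax: taxable = $3150.00 − 2×$92.00 = $2966.00
  $127.12 + 7.34% × ($2966.00 − $2800.00) = $127.12 + 7.34% × $166.00 = $139.30
Medical Insurance Levy: 4% × $3150.00 = $126.00
Retirement Security Contribution: 7.3% × $3150.00 = $229.95
Social Insurance: 6% × $3150.00 = $189.00
Total: $139.30 + $126.00 + $229.95 + $189.00 = $684.25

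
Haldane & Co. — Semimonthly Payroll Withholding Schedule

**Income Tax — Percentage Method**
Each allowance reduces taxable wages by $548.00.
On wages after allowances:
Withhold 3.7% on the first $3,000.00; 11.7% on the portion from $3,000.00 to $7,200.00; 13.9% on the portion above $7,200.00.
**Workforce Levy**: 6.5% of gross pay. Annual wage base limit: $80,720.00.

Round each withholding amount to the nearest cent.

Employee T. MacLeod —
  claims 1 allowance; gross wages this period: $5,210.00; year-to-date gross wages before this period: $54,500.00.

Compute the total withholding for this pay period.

$644.10

Income Tax: taxable = $5,210.00 − 1×$548.00 = $4,662.00
  $111.00 + 11.7% × ($4,662.00 − $3,000.00) = $111.00 + 11.7% × $1,662.00 = $305.45
Workforce Levy: 6.5% × $5,210.00 = $338.65
Total: $305.45 + $338.65 = $644.10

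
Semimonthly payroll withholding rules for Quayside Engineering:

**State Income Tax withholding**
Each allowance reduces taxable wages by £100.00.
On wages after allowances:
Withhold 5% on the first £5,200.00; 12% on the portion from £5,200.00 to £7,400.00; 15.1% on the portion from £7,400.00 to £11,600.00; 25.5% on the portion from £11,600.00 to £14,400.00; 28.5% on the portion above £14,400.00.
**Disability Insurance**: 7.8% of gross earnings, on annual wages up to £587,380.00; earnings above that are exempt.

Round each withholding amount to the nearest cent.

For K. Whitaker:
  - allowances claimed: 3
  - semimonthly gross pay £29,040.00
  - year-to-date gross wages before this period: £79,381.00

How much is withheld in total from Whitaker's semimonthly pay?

£8,224.22

State Income Tax: taxable = £29,040.00 − 3×£100.00 = £28,740.00
  £1,872.20 + 28.5% × (£28,740.00 − £14,400.00) = £1,872.20 + 28.5% × £14,340.00 = £5,959.10
Disability Insurance: 7.8% × £29,040.00 = £2,265.12
Total: £5,959.10 + £2,265.12 = £8,224.22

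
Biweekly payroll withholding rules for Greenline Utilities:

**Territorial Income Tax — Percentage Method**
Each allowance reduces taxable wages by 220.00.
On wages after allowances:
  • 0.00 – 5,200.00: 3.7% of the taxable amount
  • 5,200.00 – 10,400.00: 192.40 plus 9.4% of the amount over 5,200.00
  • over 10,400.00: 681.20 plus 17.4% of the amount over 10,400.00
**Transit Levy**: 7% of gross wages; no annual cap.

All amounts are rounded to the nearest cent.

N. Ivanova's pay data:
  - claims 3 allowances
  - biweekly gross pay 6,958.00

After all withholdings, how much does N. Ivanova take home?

Territorial Income Tax: taxable = 6,958.00 − 3×220.00 = 6,298.00
  192.40 + 9.4% × (6,298.00 − 5,200.00) = 192.40 + 9.4% × 1,098.00 = 295.61
Transit Levy: 7% × 6,958.00 = 487.06
Total withheld: 295.61 + 487.06 = 782.67
Net pay: 6,958.00 − 782.67 = 6,175.33

6,175.33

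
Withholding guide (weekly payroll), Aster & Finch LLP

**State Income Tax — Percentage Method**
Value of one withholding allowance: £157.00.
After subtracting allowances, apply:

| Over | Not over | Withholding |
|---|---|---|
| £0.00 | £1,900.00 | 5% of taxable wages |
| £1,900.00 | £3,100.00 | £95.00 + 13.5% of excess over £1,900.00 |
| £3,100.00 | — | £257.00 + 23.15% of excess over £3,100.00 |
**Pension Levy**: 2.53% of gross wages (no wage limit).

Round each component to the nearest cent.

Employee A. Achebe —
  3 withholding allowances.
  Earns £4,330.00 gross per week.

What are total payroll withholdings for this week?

£542.26

State Income Tax: taxable = £4,330.00 − 3×£157.00 = £3,859.00
  £257.00 + 23.15% × (£3,859.00 − £3,100.00) = £257.00 + 23.15% × £759.00 = £432.71
Pension Levy: 2.53% × £4,330.00 = £109.55
Total: £432.71 + £109.55 = £542.26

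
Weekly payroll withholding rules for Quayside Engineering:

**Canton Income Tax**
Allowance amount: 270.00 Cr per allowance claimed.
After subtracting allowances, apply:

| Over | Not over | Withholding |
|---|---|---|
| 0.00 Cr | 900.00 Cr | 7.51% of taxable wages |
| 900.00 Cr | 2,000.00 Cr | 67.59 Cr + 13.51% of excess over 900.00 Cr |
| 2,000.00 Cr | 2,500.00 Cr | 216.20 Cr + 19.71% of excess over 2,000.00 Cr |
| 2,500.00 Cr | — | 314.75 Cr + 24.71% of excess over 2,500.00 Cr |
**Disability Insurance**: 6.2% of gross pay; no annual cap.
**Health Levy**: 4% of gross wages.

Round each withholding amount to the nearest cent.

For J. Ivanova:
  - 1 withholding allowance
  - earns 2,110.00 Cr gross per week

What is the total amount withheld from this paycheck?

Canton Income Tax: taxable = 2,110.00 Cr − 1×270.00 Cr = 1,840.00 Cr
  67.59 Cr + 13.51% × (1,840.00 Cr − 900.00 Cr) = 67.59 Cr + 13.51% × 940.00 Cr = 194.58 Cr
Disability Insurance: 6.2% × 2,110.00 Cr = 130.82 Cr
Health Levy: 4% × 2,110.00 Cr = 84.40 Cr
Total: 194.58 Cr + 130.82 Cr + 84.40 Cr = 409.80 Cr

409.80 Cr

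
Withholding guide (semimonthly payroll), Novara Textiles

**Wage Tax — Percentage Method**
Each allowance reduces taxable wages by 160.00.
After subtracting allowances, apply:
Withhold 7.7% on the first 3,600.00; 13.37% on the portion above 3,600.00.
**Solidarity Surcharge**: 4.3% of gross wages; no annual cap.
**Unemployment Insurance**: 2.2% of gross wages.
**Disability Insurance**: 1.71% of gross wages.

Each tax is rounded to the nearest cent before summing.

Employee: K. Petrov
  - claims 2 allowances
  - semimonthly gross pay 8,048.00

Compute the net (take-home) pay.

Wage Tax: taxable = 8,048.00 − 2×160.00 = 7,728.00
  277.20 + 13.37% × (7,728.00 − 3,600.00) = 277.20 + 13.37% × 4,128.00 = 829.11
Solidarity Surcharge: 4.3% × 8,048.00 = 346.06
Unemployment Insurance: 2.2% × 8,048.00 = 177.06
Disability Insurance: 1.71% × 8,048.00 = 137.62
Total withheld: 829.11 + 346.06 + 177.06 + 137.62 = 1,489.85
Net pay: 8,048.00 − 1,489.85 = 6,558.15

6,558.15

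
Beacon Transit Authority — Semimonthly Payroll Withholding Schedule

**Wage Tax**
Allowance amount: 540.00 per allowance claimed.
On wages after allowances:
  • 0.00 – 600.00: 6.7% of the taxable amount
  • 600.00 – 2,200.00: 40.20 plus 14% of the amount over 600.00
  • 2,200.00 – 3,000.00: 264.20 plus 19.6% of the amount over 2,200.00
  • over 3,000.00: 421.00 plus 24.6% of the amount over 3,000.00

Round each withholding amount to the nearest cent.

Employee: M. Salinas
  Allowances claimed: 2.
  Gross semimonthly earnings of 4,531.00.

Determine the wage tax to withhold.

Wage Tax: taxable = 4,531.00 − 2×540.00 = 3,451.00
  421.00 + 24.6% × (3,451.00 − 3,000.00) = 421.00 + 24.6% × 451.00 = 531.95

531.95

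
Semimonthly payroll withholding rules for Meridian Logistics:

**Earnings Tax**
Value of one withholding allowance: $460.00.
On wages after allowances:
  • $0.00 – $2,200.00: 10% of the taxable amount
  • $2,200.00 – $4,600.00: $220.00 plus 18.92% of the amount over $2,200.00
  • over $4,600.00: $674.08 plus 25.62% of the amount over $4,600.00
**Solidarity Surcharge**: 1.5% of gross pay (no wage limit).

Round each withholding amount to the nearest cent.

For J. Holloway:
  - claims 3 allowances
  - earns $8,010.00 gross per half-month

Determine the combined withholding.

$1,314.32

Earnings Tax: taxable = $8,010.00 − 3×$460.00 = $6,630.00
  $674.08 + 25.62% × ($6,630.00 − $4,600.00) = $674.08 + 25.62% × $2,030.00 = $1,194.17
Solidarity Surcharge: 1.5% × $8,010.00 = $120.15
Total: $1,194.17 + $120.15 = $1,314.32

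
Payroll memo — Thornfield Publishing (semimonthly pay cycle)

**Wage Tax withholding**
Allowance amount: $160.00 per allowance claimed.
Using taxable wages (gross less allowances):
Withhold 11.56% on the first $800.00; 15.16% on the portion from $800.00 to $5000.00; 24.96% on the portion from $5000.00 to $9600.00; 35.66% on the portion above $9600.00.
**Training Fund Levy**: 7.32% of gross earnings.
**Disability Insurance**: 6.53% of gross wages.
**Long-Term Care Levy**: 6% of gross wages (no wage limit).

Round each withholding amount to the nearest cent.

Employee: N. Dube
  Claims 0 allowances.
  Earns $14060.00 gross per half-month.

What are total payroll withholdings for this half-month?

Wage Tax: taxable = $14060.00
  $1877.36 + 35.66% × ($14060.00 − $9600.00) = $1877.36 + 35.66% × $4460.00 = $3467.80
Training Fund Levy: 7.32% × $14060.00 = $1029.19
Disability Insurance: 6.53% × $14060.00 = $918.12
Long-Term Care Levy: 6% × $14060.00 = $843.60
Total: $3467.80 + $1029.19 + $918.12 + $843.60 = $6258.71

$6258.71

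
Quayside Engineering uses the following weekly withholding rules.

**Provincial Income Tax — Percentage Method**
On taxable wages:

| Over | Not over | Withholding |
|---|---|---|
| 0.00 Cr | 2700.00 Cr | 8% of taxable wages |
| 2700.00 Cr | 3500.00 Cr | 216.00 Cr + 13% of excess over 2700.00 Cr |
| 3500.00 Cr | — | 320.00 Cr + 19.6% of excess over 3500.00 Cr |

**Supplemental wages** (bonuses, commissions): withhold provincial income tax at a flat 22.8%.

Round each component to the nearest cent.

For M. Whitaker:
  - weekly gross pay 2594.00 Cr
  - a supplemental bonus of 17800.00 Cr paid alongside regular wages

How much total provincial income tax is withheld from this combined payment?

Provincial Income Tax: taxable = 2594.00 Cr
  8% × 2594.00 Cr = 207.52 Cr
Supplemental (22.8% flat on bonus): 22.8% × 17800.00 Cr = 4058.40 Cr
Total provincial income tax: 207.52 Cr + 4058.40 Cr = 4265.92 Cr

4265.92 Cr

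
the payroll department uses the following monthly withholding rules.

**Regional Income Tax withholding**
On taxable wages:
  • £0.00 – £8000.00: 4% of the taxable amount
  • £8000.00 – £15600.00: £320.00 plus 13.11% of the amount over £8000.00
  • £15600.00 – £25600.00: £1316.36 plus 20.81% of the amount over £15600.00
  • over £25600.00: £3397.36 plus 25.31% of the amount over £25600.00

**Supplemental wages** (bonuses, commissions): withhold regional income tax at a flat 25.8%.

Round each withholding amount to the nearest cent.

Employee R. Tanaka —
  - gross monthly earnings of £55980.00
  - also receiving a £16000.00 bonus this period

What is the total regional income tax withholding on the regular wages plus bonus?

£15214.54

Regional Income Tax: taxable = £55980.00
  £3397.36 + 25.31% × (£55980.00 − £25600.00) = £3397.36 + 25.31% × £30380.00 = £11086.54
Supplemental (25.8% flat on bonus): 25.8% × £16000.00 = £4128.00
Total regional income tax: £11086.54 + £4128.00 = £15214.54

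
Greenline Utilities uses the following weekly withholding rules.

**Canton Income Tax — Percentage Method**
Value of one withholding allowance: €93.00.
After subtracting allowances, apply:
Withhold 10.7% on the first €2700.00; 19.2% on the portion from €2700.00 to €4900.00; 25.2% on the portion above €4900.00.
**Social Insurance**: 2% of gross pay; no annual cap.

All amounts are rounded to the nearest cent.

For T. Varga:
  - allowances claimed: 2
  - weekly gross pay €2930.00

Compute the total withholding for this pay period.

€355.95

Canton Income Tax: taxable = €2930.00 − 2×€93.00 = €2744.00
  €288.90 + 19.2% × (€2744.00 − €2700.00) = €288.90 + 19.2% × €44.00 = €297.35
Social Insurance: 2% × €2930.00 = €58.60
Total: €297.35 + €58.60 = €355.95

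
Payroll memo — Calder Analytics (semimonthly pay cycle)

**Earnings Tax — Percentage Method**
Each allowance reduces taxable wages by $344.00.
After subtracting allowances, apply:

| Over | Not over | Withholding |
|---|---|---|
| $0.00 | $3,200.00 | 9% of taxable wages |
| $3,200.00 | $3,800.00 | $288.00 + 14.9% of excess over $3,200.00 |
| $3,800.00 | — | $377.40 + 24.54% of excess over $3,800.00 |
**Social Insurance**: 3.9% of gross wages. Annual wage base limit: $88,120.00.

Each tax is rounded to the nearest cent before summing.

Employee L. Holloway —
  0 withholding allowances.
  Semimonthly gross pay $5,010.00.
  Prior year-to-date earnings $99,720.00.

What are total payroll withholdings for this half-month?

$674.33

Earnings Tax: taxable = $5,010.00
  $377.40 + 24.54% × ($5,010.00 − $3,800.00) = $377.40 + 24.54% × $1,210.00 = $674.33
Social Insurance: YTD $99,720.00 ≥ cap $88,120.00 → $0.00
Total: $674.33 + $0.00 = $674.33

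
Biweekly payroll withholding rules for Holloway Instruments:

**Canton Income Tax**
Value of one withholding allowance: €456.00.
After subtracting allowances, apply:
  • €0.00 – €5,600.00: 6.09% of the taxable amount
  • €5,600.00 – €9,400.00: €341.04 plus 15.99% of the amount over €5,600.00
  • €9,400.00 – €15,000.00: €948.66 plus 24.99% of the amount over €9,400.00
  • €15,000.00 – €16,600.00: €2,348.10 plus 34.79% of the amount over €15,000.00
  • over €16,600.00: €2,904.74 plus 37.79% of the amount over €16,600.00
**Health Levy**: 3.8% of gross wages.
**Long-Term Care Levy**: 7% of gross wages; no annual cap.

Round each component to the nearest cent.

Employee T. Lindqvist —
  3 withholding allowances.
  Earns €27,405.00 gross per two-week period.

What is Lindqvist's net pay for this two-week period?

Canton Income Tax: taxable = €27,405.00 − 3×€456.00 = €26,037.00
  €2,904.74 + 37.79% × (€26,037.00 − €16,600.00) = €2,904.74 + 37.79% × €9,437.00 = €6,470.98
Health Levy: 3.8% × €27,405.00 = €1,041.39
Long-Term Care Levy: 7% × €27,405.00 = €1,918.35
Total withheld: €6,470.98 + €1,041.39 + €1,918.35 = €9,430.72
Net pay: €27,405.00 − €9,430.72 = €17,974.28

€17,974.28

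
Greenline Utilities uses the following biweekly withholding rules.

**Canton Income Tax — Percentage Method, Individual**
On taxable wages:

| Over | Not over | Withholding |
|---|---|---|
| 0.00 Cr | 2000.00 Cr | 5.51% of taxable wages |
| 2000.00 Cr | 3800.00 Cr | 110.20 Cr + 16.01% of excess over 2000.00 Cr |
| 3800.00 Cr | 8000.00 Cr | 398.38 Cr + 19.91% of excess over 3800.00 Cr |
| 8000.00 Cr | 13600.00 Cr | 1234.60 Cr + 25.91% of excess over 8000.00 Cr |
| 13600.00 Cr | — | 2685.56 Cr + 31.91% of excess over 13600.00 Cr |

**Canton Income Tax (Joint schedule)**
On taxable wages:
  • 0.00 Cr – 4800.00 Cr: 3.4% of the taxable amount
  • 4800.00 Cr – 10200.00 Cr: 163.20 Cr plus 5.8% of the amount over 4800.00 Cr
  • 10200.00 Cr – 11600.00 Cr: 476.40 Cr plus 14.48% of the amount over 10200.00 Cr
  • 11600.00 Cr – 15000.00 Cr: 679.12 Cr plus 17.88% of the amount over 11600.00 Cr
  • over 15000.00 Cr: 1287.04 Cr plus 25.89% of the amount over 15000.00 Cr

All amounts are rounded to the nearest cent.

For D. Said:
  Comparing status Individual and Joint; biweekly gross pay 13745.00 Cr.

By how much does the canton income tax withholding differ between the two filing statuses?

Canton Income Tax (Individual): taxable = 13745.00 Cr
  2685.56 Cr + 31.91% × (13745.00 Cr − 13600.00 Cr) = 2685.56 Cr + 31.91% × 145.00 Cr = 2731.83 Cr
Canton Income Tax (Joint): taxable = 13745.00 Cr
  679.12 Cr + 17.88% × (13745.00 Cr − 11600.00 Cr) = 679.12 Cr + 17.88% × 2145.00 Cr = 1062.65 Cr
Difference: |2731.83 Cr − 1062.65 Cr| = 1669.18 Cr (higher under Individual)

1669.18 Cr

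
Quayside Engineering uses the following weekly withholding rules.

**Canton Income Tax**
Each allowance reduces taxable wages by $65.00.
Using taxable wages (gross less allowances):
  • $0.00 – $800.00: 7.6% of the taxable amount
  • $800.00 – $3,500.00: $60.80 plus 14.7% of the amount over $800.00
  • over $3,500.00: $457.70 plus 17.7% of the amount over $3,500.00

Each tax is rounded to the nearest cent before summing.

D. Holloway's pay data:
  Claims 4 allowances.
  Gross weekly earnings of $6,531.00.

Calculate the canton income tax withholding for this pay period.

Canton Income Tax: taxable = $6,531.00 − 4×$65.00 = $6,271.00
  $457.70 + 17.7% × ($6,271.00 − $3,500.00) = $457.70 + 17.7% × $2,771.00 = $948.17

$948.17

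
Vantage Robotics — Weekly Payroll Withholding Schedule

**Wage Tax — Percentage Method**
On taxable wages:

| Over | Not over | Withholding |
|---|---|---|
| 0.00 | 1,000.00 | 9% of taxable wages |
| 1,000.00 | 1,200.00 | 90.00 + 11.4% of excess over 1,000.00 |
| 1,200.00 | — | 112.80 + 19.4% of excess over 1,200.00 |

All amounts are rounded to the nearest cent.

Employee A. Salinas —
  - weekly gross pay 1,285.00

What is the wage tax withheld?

129.29

Wage Tax: taxable = 1,285.00
  112.80 + 19.4% × (1,285.00 − 1,200.00) = 112.80 + 19.4% × 85.00 = 129.29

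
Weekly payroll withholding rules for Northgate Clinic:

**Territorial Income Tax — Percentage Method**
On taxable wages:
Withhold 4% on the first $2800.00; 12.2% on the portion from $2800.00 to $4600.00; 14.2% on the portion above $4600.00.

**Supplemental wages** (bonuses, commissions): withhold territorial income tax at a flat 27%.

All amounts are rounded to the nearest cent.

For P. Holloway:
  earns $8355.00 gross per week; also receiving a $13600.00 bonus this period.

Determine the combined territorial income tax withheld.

Territorial Income Tax: taxable = $8355.00
  $331.60 + 14.2% × ($8355.00 − $4600.00) = $331.60 + 14.2% × $3755.00 = $864.81
Supplemental (27% flat on bonus): 27% × $13600.00 = $3672.00
Total territorial income tax: $864.81 + $3672.00 = $4536.81

$4536.81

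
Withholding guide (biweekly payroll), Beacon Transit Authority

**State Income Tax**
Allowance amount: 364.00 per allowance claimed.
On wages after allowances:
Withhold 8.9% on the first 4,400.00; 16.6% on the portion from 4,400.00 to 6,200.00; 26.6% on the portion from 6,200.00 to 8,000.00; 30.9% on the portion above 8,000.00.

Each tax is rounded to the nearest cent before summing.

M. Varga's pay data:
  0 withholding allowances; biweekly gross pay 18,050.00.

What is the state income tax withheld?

State Income Tax: taxable = 18,050.00
  1,169.20 + 30.9% × (18,050.00 − 8,000.00) = 1,169.20 + 30.9% × 10,050.00 = 4,274.65

4,274.65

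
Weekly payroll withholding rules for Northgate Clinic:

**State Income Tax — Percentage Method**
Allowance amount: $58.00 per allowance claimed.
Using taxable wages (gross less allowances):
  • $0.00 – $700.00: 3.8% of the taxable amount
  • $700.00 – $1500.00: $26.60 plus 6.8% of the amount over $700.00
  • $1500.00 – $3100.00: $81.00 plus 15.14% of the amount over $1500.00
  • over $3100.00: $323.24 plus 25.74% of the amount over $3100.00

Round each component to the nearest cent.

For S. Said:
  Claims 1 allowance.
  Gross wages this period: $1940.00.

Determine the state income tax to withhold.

State Income Tax: taxable = $1940.00 − 1×$58.00 = $1882.00
  $81.00 + 15.14% × ($1882.00 − $1500.00) = $81.00 + 15.14% × $382.00 = $138.83

$138.83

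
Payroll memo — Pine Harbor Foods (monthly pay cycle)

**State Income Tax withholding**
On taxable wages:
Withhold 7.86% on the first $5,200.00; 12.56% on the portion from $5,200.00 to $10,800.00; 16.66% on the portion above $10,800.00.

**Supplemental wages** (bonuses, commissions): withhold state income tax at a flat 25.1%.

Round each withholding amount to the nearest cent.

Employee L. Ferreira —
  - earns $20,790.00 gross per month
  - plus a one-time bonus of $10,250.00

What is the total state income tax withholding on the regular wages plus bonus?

State Income Tax: taxable = $20,790.00
  $1,112.08 + 16.66% × ($20,790.00 − $10,800.00) = $1,112.08 + 16.66% × $9,990.00 = $2,776.41
Supplemental (25.1% flat on bonus): 25.1% × $10,250.00 = $2,572.75
Total state income tax: $2,776.41 + $2,572.75 = $5,349.16

$5,349.16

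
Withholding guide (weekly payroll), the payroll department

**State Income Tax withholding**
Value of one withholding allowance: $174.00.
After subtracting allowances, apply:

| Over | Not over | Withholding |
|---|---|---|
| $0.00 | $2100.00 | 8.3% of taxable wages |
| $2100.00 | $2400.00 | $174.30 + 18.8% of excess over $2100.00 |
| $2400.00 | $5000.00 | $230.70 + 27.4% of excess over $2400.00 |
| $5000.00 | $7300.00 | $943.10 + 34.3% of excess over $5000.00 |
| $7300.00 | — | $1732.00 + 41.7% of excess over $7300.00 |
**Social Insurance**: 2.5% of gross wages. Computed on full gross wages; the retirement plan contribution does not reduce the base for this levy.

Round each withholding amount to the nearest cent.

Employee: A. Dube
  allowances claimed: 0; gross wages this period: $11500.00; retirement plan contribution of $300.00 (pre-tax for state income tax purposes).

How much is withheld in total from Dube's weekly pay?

State Income Tax: taxable = $11500.00 − $300.00 = $11200.00
  $1732.00 + 41.7% × ($11200.00 − $7300.00) = $1732.00 + 41.7% × $3900.00 = $3358.30
Social Insurance: 2.5% × $11500.00 = $287.50
Total: $3358.30 + $287.50 = $3645.80

$3645.80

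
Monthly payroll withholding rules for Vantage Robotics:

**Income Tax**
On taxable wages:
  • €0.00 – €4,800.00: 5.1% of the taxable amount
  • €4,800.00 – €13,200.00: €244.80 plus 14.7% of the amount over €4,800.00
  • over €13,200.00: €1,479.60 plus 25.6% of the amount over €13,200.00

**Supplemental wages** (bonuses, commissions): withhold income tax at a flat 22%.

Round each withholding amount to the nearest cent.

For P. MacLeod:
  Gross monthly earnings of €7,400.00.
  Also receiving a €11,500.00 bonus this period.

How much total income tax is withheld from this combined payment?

Income Tax: taxable = €7,400.00
  €244.80 + 14.7% × (€7,400.00 − €4,800.00) = €244.80 + 14.7% × €2,600.00 = €627.00
Supplemental (22% flat on bonus): 22% × €11,500.00 = €2,530.00
Total income tax: €627.00 + €2,530.00 = €3,157.00

€3,157.00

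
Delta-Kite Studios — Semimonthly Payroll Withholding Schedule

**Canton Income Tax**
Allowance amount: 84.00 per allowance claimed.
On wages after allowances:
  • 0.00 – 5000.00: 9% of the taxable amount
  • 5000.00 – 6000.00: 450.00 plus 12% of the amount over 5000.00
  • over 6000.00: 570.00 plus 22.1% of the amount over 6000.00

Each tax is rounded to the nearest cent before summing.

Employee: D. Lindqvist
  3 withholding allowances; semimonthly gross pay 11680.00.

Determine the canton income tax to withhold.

Canton Income Tax: taxable = 11680.00 − 3×84.00 = 11428.00
  570.00 + 22.1% × (11428.00 − 6000.00) = 570.00 + 22.1% × 5428.00 = 1769.59

1769.59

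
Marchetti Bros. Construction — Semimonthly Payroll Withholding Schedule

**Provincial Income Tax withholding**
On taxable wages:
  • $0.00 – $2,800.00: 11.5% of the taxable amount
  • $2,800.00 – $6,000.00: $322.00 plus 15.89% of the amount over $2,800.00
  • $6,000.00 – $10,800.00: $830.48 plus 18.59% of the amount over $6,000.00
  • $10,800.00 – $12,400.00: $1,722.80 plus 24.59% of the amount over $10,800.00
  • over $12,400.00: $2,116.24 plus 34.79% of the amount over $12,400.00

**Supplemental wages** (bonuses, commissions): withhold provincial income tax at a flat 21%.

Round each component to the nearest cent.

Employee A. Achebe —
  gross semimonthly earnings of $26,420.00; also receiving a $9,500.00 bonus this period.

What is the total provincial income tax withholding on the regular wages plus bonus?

Provincial Income Tax: taxable = $26,420.00
  $2,116.24 + 34.79% × ($26,420.00 − $12,400.00) = $2,116.24 + 34.79% × $14,020.00 = $6,993.80
Supplemental (21% flat on bonus): 21% × $9,500.00 = $1,995.00
Total provincial income tax: $6,993.80 + $1,995.00 = $8,988.80

$8,988.80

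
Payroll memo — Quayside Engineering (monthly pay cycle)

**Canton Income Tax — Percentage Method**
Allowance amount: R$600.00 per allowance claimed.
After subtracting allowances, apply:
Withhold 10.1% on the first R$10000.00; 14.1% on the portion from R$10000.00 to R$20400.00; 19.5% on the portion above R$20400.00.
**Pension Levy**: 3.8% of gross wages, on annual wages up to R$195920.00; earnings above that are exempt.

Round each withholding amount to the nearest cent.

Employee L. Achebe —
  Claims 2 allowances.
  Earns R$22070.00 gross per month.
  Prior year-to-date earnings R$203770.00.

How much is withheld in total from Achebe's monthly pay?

Canton Income Tax: taxable = R$22070.00 − 2×R$600.00 = R$20870.00
  R$2476.40 + 19.5% × (R$20870.00 − R$20400.00) = R$2476.40 + 19.5% × R$470.00 = R$2568.05
Pension Levy: YTD R$203770.00 ≥ cap R$195920.00 → R$0.00
Total: R$2568.05 + R$0.00 = R$2568.05

R$2568.05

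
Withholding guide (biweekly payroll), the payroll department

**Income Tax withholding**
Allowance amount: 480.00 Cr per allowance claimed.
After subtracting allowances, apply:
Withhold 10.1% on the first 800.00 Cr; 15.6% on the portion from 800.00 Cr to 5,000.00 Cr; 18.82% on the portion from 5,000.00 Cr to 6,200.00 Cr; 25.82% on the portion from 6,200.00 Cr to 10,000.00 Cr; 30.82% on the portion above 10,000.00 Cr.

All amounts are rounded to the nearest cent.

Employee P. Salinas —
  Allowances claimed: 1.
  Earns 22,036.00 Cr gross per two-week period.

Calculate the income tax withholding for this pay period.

Income Tax: taxable = 22,036.00 Cr − 1×480.00 Cr = 21,556.00 Cr
  1,943.00 Cr + 30.82% × (21,556.00 Cr − 10,000.00 Cr) = 1,943.00 Cr + 30.82% × 11,556.00 Cr = 5,504.56 Cr

5,504.56 Cr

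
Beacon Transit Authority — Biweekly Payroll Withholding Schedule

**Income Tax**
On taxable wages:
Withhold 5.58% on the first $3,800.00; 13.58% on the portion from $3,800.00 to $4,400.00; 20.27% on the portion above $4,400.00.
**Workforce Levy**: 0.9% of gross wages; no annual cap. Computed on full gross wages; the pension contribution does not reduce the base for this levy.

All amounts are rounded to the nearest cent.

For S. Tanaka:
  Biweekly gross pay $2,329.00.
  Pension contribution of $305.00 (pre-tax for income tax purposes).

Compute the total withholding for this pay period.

Income Tax: taxable = $2,329.00 − $305.00 = $2,024.00
  5.58% × $2,024.00 = $112.94
Workforce Levy: 0.9% × $2,329.00 = $20.96
Total: $112.94 + $20.96 = $133.90

$133.90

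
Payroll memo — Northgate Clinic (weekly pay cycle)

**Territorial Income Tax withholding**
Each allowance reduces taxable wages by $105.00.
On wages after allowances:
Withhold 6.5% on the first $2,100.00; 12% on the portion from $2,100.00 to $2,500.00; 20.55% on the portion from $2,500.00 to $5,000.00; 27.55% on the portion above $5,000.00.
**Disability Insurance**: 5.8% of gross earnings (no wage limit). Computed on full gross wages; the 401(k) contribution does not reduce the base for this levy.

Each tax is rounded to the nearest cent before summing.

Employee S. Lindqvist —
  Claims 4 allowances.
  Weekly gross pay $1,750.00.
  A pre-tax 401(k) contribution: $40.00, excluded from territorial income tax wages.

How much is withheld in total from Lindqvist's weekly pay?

Territorial Income Tax: taxable = $1,750.00 − $40.00 − 4×$105.00 = $1,290.00
  6.5% × $1,290.00 = $83.85
Disability Insurance: 5.8% × $1,750.00 = $101.50
Total: $83.85 + $101.50 = $185.35

$185.35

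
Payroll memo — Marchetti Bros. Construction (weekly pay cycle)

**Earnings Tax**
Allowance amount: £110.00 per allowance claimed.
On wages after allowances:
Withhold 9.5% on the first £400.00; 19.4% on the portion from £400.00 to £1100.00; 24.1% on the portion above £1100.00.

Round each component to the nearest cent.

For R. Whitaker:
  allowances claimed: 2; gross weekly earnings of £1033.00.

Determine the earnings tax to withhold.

£118.12

Earnings Tax: taxable = £1033.00 − 2×£110.00 = £813.00
  £38.00 + 19.4% × (£813.00 − £400.00) = £38.00 + 19.4% × £413.00 = £118.12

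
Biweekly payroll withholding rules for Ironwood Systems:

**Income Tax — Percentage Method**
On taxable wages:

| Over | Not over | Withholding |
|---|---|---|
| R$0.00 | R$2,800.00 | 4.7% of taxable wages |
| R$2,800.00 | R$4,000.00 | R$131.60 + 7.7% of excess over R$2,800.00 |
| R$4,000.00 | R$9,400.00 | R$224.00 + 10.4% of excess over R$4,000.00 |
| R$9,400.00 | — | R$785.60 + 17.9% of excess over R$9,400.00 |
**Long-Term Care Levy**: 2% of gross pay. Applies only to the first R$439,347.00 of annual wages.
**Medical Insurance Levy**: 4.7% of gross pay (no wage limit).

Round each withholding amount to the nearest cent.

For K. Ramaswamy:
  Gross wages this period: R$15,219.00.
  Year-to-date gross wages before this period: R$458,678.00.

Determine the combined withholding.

Income Tax: taxable = R$15,219.00
  R$785.60 + 17.9% × (R$15,219.00 − R$9,400.00) = R$785.60 + 17.9% × R$5,819.00 = R$1,827.20
Long-Term Care Levy: YTD R$458,678.00 ≥ cap R$439,347.00 → R$0.00
Medical Insurance Levy: 4.7% × R$15,219.00 = R$715.29
Total: R$1,827.20 + R$0.00 + R$715.29 = R$2,542.49

R$2,542.49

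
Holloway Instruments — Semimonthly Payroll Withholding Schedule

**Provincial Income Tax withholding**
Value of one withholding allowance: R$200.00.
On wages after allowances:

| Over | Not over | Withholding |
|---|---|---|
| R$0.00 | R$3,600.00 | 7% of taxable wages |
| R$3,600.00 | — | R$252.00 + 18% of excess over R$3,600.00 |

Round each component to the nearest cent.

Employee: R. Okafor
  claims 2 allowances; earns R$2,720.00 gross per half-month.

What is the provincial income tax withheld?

Provincial Income Tax: taxable = R$2,720.00 − 2×R$200.00 = R$2,320.00
  7% × R$2,320.00 = R$162.40

R$162.40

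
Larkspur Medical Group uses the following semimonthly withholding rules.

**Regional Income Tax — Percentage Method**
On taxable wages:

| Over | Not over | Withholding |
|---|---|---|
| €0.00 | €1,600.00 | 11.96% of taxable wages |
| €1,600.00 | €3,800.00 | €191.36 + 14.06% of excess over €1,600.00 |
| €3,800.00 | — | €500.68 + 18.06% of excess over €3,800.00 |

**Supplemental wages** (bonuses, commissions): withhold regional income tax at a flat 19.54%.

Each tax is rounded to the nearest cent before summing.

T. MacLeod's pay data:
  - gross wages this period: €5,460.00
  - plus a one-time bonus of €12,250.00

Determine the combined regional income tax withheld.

Regional Income Tax: taxable = €5,460.00
  €500.68 + 18.06% × (€5,460.00 − €3,800.00) = €500.68 + 18.06% × €1,660.00 = €800.48
Supplemental (19.54% flat on bonus): 19.54% × €12,250.00 = €2,393.65
Total regional income tax: €800.48 + €2,393.65 = €3,194.13

€3,194.13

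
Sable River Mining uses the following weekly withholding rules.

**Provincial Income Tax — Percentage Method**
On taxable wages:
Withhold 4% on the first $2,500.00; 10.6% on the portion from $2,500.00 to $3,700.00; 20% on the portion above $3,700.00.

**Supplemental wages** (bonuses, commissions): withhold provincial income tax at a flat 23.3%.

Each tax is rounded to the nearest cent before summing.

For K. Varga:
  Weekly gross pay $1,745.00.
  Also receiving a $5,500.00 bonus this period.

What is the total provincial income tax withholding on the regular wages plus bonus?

Provincial Income Tax: taxable = $1,745.00
  4% × $1,745.00 = $69.80
Supplemental (23.3% flat on bonus): 23.3% × $5,500.00 = $1,281.50
Total provincial income tax: $69.80 + $1,281.50 = $1,351.30

$1,351.30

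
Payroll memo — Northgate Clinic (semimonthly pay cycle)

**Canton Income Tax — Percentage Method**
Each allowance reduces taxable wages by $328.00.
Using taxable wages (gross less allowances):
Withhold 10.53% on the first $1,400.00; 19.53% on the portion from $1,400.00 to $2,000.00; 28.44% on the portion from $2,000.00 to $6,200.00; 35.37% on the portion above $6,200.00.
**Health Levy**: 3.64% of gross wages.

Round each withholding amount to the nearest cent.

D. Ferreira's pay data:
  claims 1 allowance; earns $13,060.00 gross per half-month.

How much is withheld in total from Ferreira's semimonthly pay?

$4,244.83

Canton Income Tax: taxable = $13,060.00 − 1×$328.00 = $12,732.00
  $1,459.08 + 35.37% × ($12,732.00 − $6,200.00) = $1,459.08 + 35.37% × $6,532.00 = $3,769.45
Health Levy: 3.64% × $13,060.00 = $475.38
Total: $3,769.45 + $475.38 = $4,244.83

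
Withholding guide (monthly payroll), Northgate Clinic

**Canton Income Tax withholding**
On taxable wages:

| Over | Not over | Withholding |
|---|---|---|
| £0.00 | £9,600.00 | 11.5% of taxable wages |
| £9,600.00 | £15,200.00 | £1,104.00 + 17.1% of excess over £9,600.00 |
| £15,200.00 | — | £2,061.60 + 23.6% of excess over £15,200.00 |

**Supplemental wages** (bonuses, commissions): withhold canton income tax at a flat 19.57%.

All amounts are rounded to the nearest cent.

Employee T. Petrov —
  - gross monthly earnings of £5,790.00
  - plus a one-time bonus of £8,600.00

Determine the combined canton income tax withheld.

Canton Income Tax: taxable = £5,790.00
  11.5% × £5,790.00 = £665.85
Supplemental (19.57% flat on bonus): 19.57% × £8,600.00 = £1,683.02
Total canton income tax: £665.85 + £1,683.02 = £2,348.87

£2,348.87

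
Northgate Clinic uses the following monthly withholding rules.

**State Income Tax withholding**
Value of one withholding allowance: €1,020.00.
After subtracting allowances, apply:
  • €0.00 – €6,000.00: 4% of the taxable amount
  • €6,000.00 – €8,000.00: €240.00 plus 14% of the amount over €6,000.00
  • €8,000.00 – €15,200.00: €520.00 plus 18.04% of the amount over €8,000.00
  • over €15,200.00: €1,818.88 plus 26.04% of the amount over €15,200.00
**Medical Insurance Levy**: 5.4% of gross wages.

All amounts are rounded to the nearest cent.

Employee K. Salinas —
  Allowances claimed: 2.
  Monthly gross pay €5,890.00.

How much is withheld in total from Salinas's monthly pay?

State Income Tax: taxable = €5,890.00 − 2×€1,020.00 = €3,850.00
  4% × €3,850.00 = €154.00
Medical Insurance Levy: 5.4% × €5,890.00 = €318.06
Total: €154.00 + €318.06 = €472.06

€472.06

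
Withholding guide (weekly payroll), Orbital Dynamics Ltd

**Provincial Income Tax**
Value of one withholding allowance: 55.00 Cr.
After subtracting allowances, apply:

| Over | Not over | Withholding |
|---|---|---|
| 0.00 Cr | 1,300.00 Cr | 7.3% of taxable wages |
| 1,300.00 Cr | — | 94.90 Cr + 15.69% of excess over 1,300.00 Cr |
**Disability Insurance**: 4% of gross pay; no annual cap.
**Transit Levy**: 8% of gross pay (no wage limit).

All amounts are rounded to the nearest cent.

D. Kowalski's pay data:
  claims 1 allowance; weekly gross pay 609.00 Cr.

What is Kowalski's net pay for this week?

Provincial Income Tax: taxable = 609.00 Cr − 1×55.00 Cr = 554.00 Cr
  7.3% × 554.00 Cr = 40.44 Cr
Disability Insurance: 4% × 609.00 Cr = 24.36 Cr
Transit Levy: 8% × 609.00 Cr = 48.72 Cr
Total withheld: 40.44 Cr + 24.36 Cr + 48.72 Cr = 113.52 Cr
Net pay: 609.00 Cr − 113.52 Cr = 495.48 Cr

495.48 Cr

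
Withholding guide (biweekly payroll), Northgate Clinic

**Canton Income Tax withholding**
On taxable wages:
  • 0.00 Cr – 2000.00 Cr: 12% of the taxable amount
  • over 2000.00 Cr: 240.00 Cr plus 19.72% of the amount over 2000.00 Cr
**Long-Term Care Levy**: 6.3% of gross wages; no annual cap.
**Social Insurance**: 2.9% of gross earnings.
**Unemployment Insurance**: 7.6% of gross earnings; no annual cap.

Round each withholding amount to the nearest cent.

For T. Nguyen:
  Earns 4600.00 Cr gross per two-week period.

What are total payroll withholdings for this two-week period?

1525.52 Cr

Canton Income Tax: taxable = 4600.00 Cr
  240.00 Cr + 19.72% × (4600.00 Cr − 2000.00 Cr) = 240.00 Cr + 19.72% × 2600.00 Cr = 752.72 Cr
Long-Term Care Levy: 6.3% × 4600.00 Cr = 289.80 Cr
Social Insurance: 2.9% × 4600.00 Cr = 133.40 Cr
Unemployment Insurance: 7.6% × 4600.00 Cr = 349.60 Cr
Total: 752.72 Cr + 289.80 Cr + 133.40 Cr + 349.60 Cr = 1525.52 Cr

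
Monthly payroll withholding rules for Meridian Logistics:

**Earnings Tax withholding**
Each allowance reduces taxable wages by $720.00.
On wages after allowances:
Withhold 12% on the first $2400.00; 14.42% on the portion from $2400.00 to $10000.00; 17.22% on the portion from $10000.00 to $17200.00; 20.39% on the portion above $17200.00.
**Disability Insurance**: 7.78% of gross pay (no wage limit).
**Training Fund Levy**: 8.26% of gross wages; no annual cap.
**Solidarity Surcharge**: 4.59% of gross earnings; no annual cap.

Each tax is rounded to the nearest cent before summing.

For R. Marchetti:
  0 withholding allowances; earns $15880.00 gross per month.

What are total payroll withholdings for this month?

Earnings Tax: taxable = $15880.00
  $1383.92 + 17.22% × ($15880.00 − $10000.00) = $1383.92 + 17.22% × $5880.00 = $2396.46
Disability Insurance: 7.78% × $15880.00 = $1235.46
Training Fund Levy: 8.26% × $15880.00 = $1311.69
Solidarity Surcharge: 4.59% × $15880.00 = $728.89
Total: $2396.46 + $1235.46 + $1311.69 + $728.89 = $5672.50

$5672.50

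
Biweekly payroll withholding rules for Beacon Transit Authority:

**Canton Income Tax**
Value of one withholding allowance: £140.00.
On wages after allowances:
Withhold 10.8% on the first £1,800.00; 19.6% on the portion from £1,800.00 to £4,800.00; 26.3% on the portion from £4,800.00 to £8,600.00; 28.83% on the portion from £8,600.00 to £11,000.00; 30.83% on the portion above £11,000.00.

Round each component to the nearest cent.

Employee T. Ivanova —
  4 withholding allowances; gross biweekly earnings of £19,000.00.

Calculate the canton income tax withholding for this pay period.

Canton Income Tax: taxable = £19,000.00 − 4×£140.00 = £18,440.00
  £2,473.72 + 30.83% × (£18,440.00 − £11,000.00) = £2,473.72 + 30.83% × £7,440.00 = £4,767.47

£4,767.47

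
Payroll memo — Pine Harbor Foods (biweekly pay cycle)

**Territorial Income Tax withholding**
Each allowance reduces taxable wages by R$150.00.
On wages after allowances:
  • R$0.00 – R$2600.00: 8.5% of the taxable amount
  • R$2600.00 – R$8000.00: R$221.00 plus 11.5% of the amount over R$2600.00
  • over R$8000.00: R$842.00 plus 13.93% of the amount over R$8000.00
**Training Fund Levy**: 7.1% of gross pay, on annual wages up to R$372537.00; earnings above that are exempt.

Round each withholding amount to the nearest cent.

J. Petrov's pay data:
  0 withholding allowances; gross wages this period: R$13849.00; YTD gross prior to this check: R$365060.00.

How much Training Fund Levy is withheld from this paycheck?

R$530.87

Training Fund Levy: cap R$372537.00 − YTD R$365060.00 = R$7477.00 subject; 7.1% × R$7477.00 = R$530.87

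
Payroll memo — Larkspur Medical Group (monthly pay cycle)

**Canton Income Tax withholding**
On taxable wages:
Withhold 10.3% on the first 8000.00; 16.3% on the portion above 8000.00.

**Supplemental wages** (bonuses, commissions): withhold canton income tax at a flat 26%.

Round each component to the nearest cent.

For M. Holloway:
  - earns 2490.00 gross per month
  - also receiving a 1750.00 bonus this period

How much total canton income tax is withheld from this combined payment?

Canton Income Tax: taxable = 2490.00
  10.3% × 2490.00 = 256.47
Supplemental (26% flat on bonus): 26% × 1750.00 = 455.00
Total canton income tax: 256.47 + 455.00 = 711.47

711.47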